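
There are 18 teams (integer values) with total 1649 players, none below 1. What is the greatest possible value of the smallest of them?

91

If every one of the 18 were at least 92, the total would be at least 18 × 92 = 1656 > 1649.
Equality holds with 7 values of 91 and 11 values of 92.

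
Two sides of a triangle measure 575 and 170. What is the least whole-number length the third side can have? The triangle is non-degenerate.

The third side must exceed |575 − 170| = 405.
The smallest integer above 405 is 406.

406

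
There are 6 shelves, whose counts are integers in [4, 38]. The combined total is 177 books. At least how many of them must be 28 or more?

2

Each value short of 28 is at most 27, costing at least 38 − 27 = 11 against the maximum total of 228.
We can afford to lose at most 228 − 177 = 51, so at most ⌊51/11⌋ = 4 fall short, and at least 2 are ≥ 28.
Exactly 2 works: 2 values at 38 and 4 at 27 total 184; lower one of the high values by 7 (still ≥ 28) to hit 177.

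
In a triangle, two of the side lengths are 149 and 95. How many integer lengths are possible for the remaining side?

The triangle inequality gives |149 − 95| < c < 149 + 95, i.e. 54 < c < 244.
So c can be any integer from 55 to 243: 189 values.

189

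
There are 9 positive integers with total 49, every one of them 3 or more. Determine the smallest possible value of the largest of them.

The 9 values sum to 49, so their maximum is at least ⌈49/9⌉ = 6.
Equality holds with 4 values of 6 and 5 values of 5.

6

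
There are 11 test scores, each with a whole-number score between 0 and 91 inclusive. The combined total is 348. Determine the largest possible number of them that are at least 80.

4

Suppose k of them are at least 80. Those contribute at least 80 each and the other 11 − k at least 0 each.
So the total is at least 80k + 0(11 − k) = 0 + 80k. This must be ≤ 348, giving k ≤ 4.
k = 4 is achieved by 4 values at 80 and 7 at 0, total 320; add 28 to one value (staying below 80) to reach 348.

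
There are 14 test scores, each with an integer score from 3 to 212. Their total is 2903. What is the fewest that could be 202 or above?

Suppose at most 14 − j of them reach 202; then j values are ≤ 201 and the rest ≤ 212.
The total is then ≤ 201·j + 212·(14 − j) = 2968 − 11j. For this to be ≥ 2903 we need j ≤ 5, so at least 14 − 5 = 9 must reach 202.
Exactly 9 works: 9 values at 212 and 5 at 201 total 2913; lower one of the high values by 10 (still ≥ 202) to hit 2903.

9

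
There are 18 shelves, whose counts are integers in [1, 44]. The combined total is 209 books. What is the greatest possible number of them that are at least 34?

5

Suppose k of them are at least 34. Those contribute at least 34 each and the other 18 − k at least 1 each.
So the total is at least 34k + 1(18 − k) = 18 + 33k. This must be ≤ 209, giving k ≤ 5.
k = 5 is achieved by 5 values at 34 and 13 at 1, total 183; add 26 to one value (staying below 34) to reach 209.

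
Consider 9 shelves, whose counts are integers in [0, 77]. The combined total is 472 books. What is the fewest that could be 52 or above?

If only k of them are at least 52, the other 9 − k are at most 51, so the total is at most k·77 + (9 − k)·51.
This must reach 472, so k·77 + (9 − k)·51 ≥ 472, giving k ≥ 1.
Exactly 1 works: 1 value at 77 and 8 at 51 total 485; lower one of the high values by 13 (still ≥ 52) to hit 472.

1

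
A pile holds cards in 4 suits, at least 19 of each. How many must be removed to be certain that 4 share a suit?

13

You could draw 3 of every suit without reaching 4 of any — 12 in all.
One more forces 4 of some suit, so 12 + 1 = 13.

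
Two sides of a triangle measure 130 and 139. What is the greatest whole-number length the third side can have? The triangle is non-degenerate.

The third side must be less than 130 + 139 = 269.
The largest integer below 269 is 268.

268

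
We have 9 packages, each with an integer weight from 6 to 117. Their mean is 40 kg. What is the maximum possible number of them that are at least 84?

The total is 9 × 40 = 360.
Suppose k of them are at least 84. Those contribute at least 84 each and the other 9 − k at least 6 each.
So the total is at least 84k + 6(9 − k) = 54 + 78k. This must be ≤ 360, giving k ≤ 3.
k = 3 is achieved by 3 values at 84 and 6 at 6, total 288; add 72 to one value (staying below 84) to reach 360.

3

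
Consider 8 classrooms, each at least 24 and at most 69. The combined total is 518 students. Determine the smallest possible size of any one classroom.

35

Minimizing one value means maximizing the remaining 7.
The other 7 contribute at most 7 × 69 = 483, leaving at least 518 − 483 = 35.
Since 35 ≥ 24, this is achievable: one at 35 and 7 at 69.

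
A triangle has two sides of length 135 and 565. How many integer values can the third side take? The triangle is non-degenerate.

The triangle inequality gives |135 − 565| < c < 135 + 565, i.e. 430 < c < 700.
So c can be any integer from 431 to 699: 269 values.

269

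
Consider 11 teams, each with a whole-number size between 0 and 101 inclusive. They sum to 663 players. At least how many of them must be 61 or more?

1

Suppose at most 11 − j of them reach 61; then j values are ≤ 60 and the rest ≤ 101.
The total is then ≤ 60·j + 101·(11 − j) = 1111 − 41j. For this to be ≥ 663 we need j ≤ 10, so at least 11 − 10 = 1 must reach 61.
Exactly 1 works: 1 value at 101 and 10 at 60 total 701; lower one of the high values by 38 (still ≥ 61) to hit 663.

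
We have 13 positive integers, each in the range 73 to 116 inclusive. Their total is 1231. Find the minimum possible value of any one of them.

To make one integer as small as possible, make the other 12 as large as possible.
The other 12 can take up 12 × 116 = 1392 ≥ 1231 − 73, so one integer can sit at its floor of 73.
Achievable: one at 73 and the other 12 totalling 1158, which fits since 12 × 73 ≤ 1158 ≤ 12 × 116.

73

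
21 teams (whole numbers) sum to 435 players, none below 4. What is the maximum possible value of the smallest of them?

The average is 435/21 < 21, so some value is ≤ 20.
Taking 6 copies of 20 and 15 copies of 21 gives exactly 435, so 20 is attained.

20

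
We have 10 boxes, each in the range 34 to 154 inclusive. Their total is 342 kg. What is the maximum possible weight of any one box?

36

To make one box as large as possible, make the other 9 as small as possible.
The other 9 contribute at least 9 × 34 = 306, leaving at most 342 − 306 = 36.
Since 36 ≤ 154, this is achievable: one at 36 and 9 at 34.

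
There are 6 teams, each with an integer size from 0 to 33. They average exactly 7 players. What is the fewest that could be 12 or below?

3

The total is 6 × 7 = 42.
If only k of them are at most 12, the other 6 − k are at least 13, so the total is at least (6 − k)·13 + k·0.
This is ≤ 42, so (6 − k)·13 + 0k ≤ 42, which gives k ≥ 3.
Exactly 3 works: 3 values at 0 and 3 at 13 total 39; raise one of the low values by 3 (still ≤ 12) to hit 42.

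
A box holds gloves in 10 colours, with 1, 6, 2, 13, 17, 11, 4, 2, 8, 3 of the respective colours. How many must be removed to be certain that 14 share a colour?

In the worst case you take as many as possible of each colour without reaching 14: 1 + 6 + 2 + 13 + 13 + 11 + 4 + 2 + 8 + 3 = 63.
The next one must give 14 of some colour, so 63 + 1 = 64.

64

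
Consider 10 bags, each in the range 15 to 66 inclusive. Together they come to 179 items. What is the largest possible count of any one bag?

44

Maximizing one value means minimizing the remaining 9.
The other 9 contribute at least 9 × 15 = 135, leaving at most 179 − 135 = 44.
Since 44 ≤ 66, this is achievable: one at 44 and 9 at 15.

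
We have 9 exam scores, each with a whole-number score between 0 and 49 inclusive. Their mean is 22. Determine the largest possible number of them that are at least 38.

5

The total is 9 × 22 = 198.
If k of the values are ≥ 38, the total is ≥ 38k + 0(9 − k).
Setting 38k + 0(9 − k) ≤ 198 gives 38k ≤ 198, so k ≤ 5.
k = 5 is achieved by 5 values at 38 and 4 at 0, total 190; add 8 to one value (staying below 38) to reach 198.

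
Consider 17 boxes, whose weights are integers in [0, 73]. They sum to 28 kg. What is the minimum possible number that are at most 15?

16

If only k of them are at most 15, the other 17 − k are at least 16, so the total is at least (17 − k)·16 + k·0.
This is ≤ 28, so (17 − k)·16 + 0k ≤ 28, which gives k ≥ 16.
Exactly 16 works: 16 values at 0 and 1 at 16 total 16; raise one of the low values by 12 (still ≤ 15) to hit 28.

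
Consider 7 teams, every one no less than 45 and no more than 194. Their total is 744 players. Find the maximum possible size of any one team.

194

Maximizing one value means minimizing the remaining 6.
The other 6 contribute at least 6 × 45 = 270, leaving at most 744 − 270 = 474.
But each team is capped at 194, so the maximum is 194.
Achievable: one at 194 and the other 6 totalling 550, which fits since 6 × 45 ≤ 550 ≤ 6 × 194.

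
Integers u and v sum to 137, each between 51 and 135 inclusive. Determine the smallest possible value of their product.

uv = u(137 − u) is concave in u, so over [51, 86] it is minimized at an endpoint.
At the endpoint u = 51, v = 137 − 51 = 86, so uv = 51 × 86 = 4386.

4386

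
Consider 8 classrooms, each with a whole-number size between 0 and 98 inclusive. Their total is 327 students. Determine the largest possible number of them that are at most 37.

7

Suppose k of them are at most 37. Those contribute at most 37 each and the rest at most 98 each.
So the total is at most 37k + 98(8 − k) = 784 − 61k. This must still be ≥ 327, so k ≤ 7.
k = 7 is achieved by 7 values at 37 and 1 at 98, total 357; lower one of the 98's by 30 (still > 37) to reach 327.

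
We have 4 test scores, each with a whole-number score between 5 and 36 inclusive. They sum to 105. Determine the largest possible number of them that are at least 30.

3

With k values at 30 or above and the rest at least 5, the sum is at least 20 + 25k.
Since the sum is 105, we need 25k ≤ 85, i.e. k ≤ 3.
k = 3 is achieved by 3 values at 30 and 1 at 5, total 95; add 10 to one value (staying below 30) to reach 105.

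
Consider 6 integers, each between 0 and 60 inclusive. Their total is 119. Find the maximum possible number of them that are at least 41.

2

Suppose k of them are at least 41. Those contribute at least 41 each and the other 6 − k at least 0 each.
So the total is at least 41k + 0(6 − k) = 0 + 41k. This must be ≤ 119, giving k ≤ 2.
k = 2 is achieved by 2 values at 41 and 4 at 0, total 82; add 37 to one value (staying below 41) to reach 119.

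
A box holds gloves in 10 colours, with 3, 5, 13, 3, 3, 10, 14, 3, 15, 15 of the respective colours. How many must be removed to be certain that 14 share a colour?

In the worst case you take as many as possible of each colour without reaching 14: 3 + 5 + 13 + 3 + 3 + 10 + 13 + 3 + 13 + 13 = 79.
The next one must give 14 of some colour, so 79 + 1 = 80.

80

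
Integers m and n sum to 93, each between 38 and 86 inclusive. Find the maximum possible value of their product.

mn = m(93 − m) is maximized when m is as near 93/2 as the bounds allow.
Taking m = 46 and n = 47 (both in [38, 86]) gives mn = 2162.

2162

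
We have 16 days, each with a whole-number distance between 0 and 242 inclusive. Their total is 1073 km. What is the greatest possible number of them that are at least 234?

With k values at 234 or above and the rest at least 0, the sum is at least 0 + 234k.
Since the sum is 1073, we need 234k ≤ 1073, i.e. k ≤ 4.
k = 4 is achieved by 4 values at 234 and 12 at 0, total 936; add 137 to one value (staying below 234) to reach 1073.

4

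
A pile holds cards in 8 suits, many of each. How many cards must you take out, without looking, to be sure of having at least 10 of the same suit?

You could draw 9 of every suit without reaching 10 of any — 72 in all.
One more forces 10 of some suit, so 72 + 1 = 73.

73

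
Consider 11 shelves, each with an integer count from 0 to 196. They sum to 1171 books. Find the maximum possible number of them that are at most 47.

6

Suppose k of them are at most 47. Those contribute at most 47 each and the rest at most 196 each.
So the total is at most 47k + 196(11 − k) = 2156 − 149k. This must still be ≥ 1171, so k ≤ 6.
k = 6 is achieved by 6 values at 47 and 5 at 196, total 1262; lower one of the 196's by 91 (still > 47) to reach 1171.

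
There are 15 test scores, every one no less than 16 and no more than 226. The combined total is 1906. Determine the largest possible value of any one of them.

226

To make one score as large as possible, make the other 14 as small as possible.
The other 14 contribute at least 14 × 16 = 224, leaving at most 1906 − 224 = 1682.
But each score is capped at 226, so the maximum is 226.
Achievable: one at 226 and the other 14 totalling 1680, which fits since 14 × 16 ≤ 1680 ≤ 14 × 226.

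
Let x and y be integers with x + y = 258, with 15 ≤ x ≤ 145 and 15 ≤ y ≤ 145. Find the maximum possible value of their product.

16641

With x + y fixed, xy peaks when the two are closest together.
Taking x = 129 and y = 129 (both in [15, 145]) gives xy = 16641.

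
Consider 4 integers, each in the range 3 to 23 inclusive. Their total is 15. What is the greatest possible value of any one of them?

Maximizing one value means minimizing the remaining 3.
The other 3 contribute at least 3 × 3 = 9, leaving at most 15 − 9 = 6.
Since 6 ≤ 23, this is achievable: one at 6 and 3 at 3.

6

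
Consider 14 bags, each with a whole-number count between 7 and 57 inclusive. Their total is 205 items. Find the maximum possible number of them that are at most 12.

Suppose k of them are at most 12. Those contribute at most 12 each and the rest at most 57 each.
So the total is at most 12k + 57(14 − k) = 798 − 45k. This must still be ≥ 205, so k ≤ 13.
k = 13 is achieved by 13 values at 12 and 1 at 57, total 213; lower one of the 57's by 8 (still > 12) to reach 205.

13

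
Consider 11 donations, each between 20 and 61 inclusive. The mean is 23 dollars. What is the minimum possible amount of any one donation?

Minimizing one value means maximizing the remaining 10.
The total is 11 × 23 = 253.
The other 10 can take up 10 × 61 = 610 ≥ 253 − 20, so one donation can sit at its floor of 20.
Achievable: one at 20 and the other 10 totalling 233, which fits since 10 × 20 ≤ 233 ≤ 10 × 61.

20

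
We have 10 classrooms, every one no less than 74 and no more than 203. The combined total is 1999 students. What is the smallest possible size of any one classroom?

Minimizing one value means maximizing the remaining 9.
The other 9 contribute at most 9 × 203 = 1827, leaving at least 1999 − 1827 = 172.
Since 172 ≥ 74, this is achievable: one at 172 and 9 at 203.

172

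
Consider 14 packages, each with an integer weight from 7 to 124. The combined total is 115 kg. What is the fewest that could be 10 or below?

10

Each value above 10 is at least 11, contributing at least 11 − 7 = 4 above the floor 7.
The sum exceeds the floor total 98 by 17, so at most ⌊17/4⌋ = 4 exceed 10, and at least 10 are ≤ 10.
Exactly 10 works: 10 values at 7 and 4 at 11 total 114; raise one of the low values by 1 (still ≤ 10) to hit 115.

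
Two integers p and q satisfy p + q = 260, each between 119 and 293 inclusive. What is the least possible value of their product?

16779

For a fixed sum, pq is smallest when p and q are as far apart as possible.
At the endpoint p = 119, q = 260 − 119 = 141, so pq = 119 × 141 = 16779.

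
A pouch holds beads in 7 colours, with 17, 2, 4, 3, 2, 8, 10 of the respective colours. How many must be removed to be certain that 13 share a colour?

In the worst case you take as many as possible of each colour without reaching 13: 12 + 2 + 4 + 3 + 2 + 8 + 10 = 41.
The next one must give 13 of some colour, so 41 + 1 = 42.

42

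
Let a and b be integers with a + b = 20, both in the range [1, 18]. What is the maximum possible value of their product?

For a fixed sum, the product ab is largest when a and b are as close as possible.
Taking a = 10 and b = 10 (both in [1, 18]) gives ab = 100.

100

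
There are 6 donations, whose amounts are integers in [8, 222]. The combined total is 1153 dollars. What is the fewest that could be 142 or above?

Each value short of 142 is at most 141, costing at least 222 − 141 = 81 against the maximum total of 1332.
We can afford to lose at most 1332 − 1153 = 179, so at most ⌊179/81⌋ = 2 fall short, and at least 4 are ≥ 142.
Exactly 4 works: 4 values at 222 and 2 at 141 total 1170; lower one of the high values by 17 (still ≥ 142) to hit 1153.

4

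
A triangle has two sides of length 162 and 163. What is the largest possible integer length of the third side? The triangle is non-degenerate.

The third side must be less than 162 + 163 = 325.
The largest integer below 325 is 324.

324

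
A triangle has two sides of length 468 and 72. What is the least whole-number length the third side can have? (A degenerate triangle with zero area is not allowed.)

397

The third side must exceed |468 − 72| = 396.
The smallest integer above 396 is 397.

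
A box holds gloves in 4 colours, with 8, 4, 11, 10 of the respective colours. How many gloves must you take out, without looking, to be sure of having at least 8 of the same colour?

26

In the worst case you take as many as possible of each colour without reaching 8: 7 + 4 + 7 + 7 = 25.
The next one must give 8 of some colour, so 25 + 1 = 26.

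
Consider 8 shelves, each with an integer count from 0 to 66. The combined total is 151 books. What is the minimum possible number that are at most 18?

Each value above 18 is at least 19, contributing at least 19 − 0 = 19 above the floor 0.
The sum exceeds the floor total 0 by 151, so at most ⌊151/19⌋ = 7 exceed 18, and at least 1 are ≤ 18.
Exactly 1 works: 1 value at 0 and 7 at 19 total 133; raise one of the low values by 18 (still ≤ 18) to hit 151.

1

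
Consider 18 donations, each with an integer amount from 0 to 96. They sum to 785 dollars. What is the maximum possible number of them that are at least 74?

10

Suppose k of them are at least 74. Those contribute at least 74 each and the other 18 − k at least 0 each.
So the total is at least 74k + 0(18 − k) = 0 + 74k. This must be ≤ 785, giving k ≤ 10.
k = 10 is achieved by 10 values at 74 and 8 at 0, total 740; add 45 to one value (staying below 74) to reach 785.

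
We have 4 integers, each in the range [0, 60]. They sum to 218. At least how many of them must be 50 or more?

If only k of them are at least 50, the other 4 − k are at most 49, so the total is at most k·60 + (4 − k)·49.
This must reach 218, so k·60 + (4 − k)·49 ≥ 218, giving k ≥ 2.
Exactly 2 works: 2 values at 60 and 2 at 49 total 218.

2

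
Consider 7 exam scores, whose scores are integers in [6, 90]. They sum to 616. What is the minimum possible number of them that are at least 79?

If only k of them are at least 79, the other 7 − k are at most 78, so the total is at most k·90 + (7 − k)·78.
This must reach 616, so k·90 + (7 − k)·78 ≥ 616, giving k ≥ 6.
Exactly 6 works: 6 values at 90 and 1 at 78 total 618; lower one of the high values by 2 (still ≥ 79) to hit 616.

6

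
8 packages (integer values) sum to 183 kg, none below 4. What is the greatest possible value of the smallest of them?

If every one of the 8 were at least 23, the total would be at least 8 × 23 = 184 > 183.
Achievable: 1 of them at 22 and 7 at 23 total 183.

22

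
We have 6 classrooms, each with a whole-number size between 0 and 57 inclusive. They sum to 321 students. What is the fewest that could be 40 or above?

5

Each value short of 40 is at most 39, costing at least 57 − 39 = 18 against the maximum total of 342.
We can afford to lose at most 342 − 321 = 21, so at most ⌊21/18⌋ = 1 fall short, and at least 5 are ≥ 40.
Exactly 5 works: 5 values at 57 and 1 at 39 total 324; lower one of the high values by 3 (still ≥ 40) to hit 321.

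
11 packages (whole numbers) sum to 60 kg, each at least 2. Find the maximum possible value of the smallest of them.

5

The 11 values sum to 60, so their minimum is at most ⌊60/11⌋ = 5.
Achievable: 6 of them at 5 and 5 at 6 total 60.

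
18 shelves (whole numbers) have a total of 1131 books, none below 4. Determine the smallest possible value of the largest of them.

Some value must be at least ⌈1131/18⌉ = 63, since 18 × 62 = 1116 < 1131.
Taking 3 copies of 62 and 15 copies of 63 gives exactly 1131, so 63 is attained.

63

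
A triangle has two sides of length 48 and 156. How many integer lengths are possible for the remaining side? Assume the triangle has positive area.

The triangle inequality gives |48 − 156| < c < 48 + 156, i.e. 108 < c < 204.
So c can be any integer from 109 to 203: 95 values.

95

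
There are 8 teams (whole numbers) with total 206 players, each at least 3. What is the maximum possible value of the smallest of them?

25

If every one of the 8 were at least 26, the total would be at least 8 × 26 = 208 > 206.
Taking 2 copies of 25 and 6 copies of 26 gives exactly 206, so 25 is attained.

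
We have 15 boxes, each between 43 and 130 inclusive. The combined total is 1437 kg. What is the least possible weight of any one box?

To make one box as small as possible, make the other 14 as large as possible.
The other 14 can take up 14 × 130 = 1820 ≥ 1437 − 43, so one box can sit at its floor of 43.
Achievable: one at 43 and the other 14 totalling 1394, which fits since 14 × 43 ≤ 1394 ≤ 14 × 130.

43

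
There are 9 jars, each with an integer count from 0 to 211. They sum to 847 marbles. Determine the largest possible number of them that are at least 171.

4

If k of the values are ≥ 171, the total is ≥ 171k + 0(9 − k).
Setting 171k + 0(9 − k) ≤ 847 gives 171k ≤ 847, so k ≤ 4.
k = 4 is achieved by 4 values at 171 and 5 at 0, total 684; add 163 to one value (staying below 171) to reach 847.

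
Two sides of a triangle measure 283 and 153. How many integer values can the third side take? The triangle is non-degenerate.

305

The triangle inequality gives |283 − 153| < c < 283 + 153, i.e. 130 < c < 436.
So c can be any integer from 131 to 435: 305 values.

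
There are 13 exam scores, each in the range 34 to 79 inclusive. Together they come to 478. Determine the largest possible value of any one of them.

70

To make one score as large as possible, make the other 12 as small as possible.
The other 12 contribute at least 12 × 34 = 408, leaving at most 478 − 408 = 70.
Since 70 ≤ 79, this is achievable: one at 70 and 12 at 34.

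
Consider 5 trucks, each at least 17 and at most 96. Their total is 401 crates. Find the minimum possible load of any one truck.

Minimizing one value means maximizing the remaining 4.
The other 4 contribute at most 4 × 96 = 384, leaving at least 401 − 384 = 17.
Since 17 ≥ 17, this is achievable: one at 17 and 4 at 96.

17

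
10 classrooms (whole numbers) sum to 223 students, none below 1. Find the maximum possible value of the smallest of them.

22

The 10 values sum to 223, so their minimum is at most ⌊223/10⌋ = 22.
Achievable: 7 of them at 22 and 3 at 23 total 223.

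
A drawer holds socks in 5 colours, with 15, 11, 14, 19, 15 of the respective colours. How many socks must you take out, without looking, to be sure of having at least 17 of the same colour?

In the worst case you take as many as possible of each colour without reaching 17: 15 + 11 + 14 + 16 + 15 = 71.
The next one must give 17 of some colour, so 71 + 1 = 72.

72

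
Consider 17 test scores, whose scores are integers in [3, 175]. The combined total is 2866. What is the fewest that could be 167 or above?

Suppose at most 17 − j of them reach 167; then j values are ≤ 166 and the rest ≤ 175.
The total is then ≤ 166·j + 175·(17 − j) = 2975 − 9j. For this to be ≥ 2866 we need j ≤ 12, so at least 17 − 12 = 5 must reach 167.
Exactly 5 works: 5 values at 175 and 12 at 166 total 2867; lower one of the high values by 1 (still ≥ 167) to hit 2866.

5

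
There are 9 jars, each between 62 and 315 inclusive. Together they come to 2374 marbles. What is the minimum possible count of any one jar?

62

Minimizing one value means maximizing the remaining 8.
The other 8 can take up 8 × 315 = 2520 ≥ 2374 − 62, so one jar can sit at its floor of 62.
Achievable: one at 62 and the other 8 totalling 2312, which fits since 8 × 62 ≤ 2312 ≤ 8 × 315.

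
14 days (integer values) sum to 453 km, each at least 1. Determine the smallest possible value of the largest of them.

33

The average is 453/14 > 32, so not all 14 can be 32 or less; the largest is ≥ 33.
Equality holds with 5 values of 33 and 9 values of 32.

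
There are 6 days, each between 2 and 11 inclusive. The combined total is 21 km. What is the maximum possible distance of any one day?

Maximizing one value means minimizing the remaining 5.
The other 5 contribute at least 5 × 2 = 10, leaving at most 21 − 10 = 11.
Since 11 ≤ 11, this is achievable: one at 11 and 5 at 2.

11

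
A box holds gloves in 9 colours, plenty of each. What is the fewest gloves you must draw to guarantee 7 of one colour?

In the worst case you draw 6 of each of the 9 colours: 9 × 6 = 54.
One more forces 7 of some colour, so 54 + 1 = 55.

55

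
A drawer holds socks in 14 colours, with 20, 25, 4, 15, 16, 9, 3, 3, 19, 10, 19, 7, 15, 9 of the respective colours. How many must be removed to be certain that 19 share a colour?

In the worst case you take as many as possible of each colour without reaching 19: 18 + 18 + 4 + 15 + 16 + 9 + 3 + 3 + 18 + 10 + 18 + 7 + 15 + 9 = 163.
The next one must give 19 of some colour, so 163 + 1 = 164.

164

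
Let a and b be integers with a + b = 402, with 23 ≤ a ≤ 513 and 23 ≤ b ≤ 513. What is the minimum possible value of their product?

8717

For a fixed sum, ab is smallest when a and b are as far apart as possible.
The extreme feasible split is a = 23, b = 379, giving ab = 8717.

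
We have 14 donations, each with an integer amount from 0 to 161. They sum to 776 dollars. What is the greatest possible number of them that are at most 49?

Suppose k of them are at most 49. Those contribute at most 49 each and the rest at most 161 each.
So the total is at most 49k + 161(14 − k) = 2254 − 112k. This must still be ≥ 776, so k ≤ 13.
k = 13 is achieved by 13 values at 49 and 1 at 161, total 798; lower one of the 161's by 22 (still > 49) to reach 776.

13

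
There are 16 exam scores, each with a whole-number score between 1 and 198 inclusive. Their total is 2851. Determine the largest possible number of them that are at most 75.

Each value at 75 or below falls at least 198 − 75 = 123 short of the ceiling 198.
The ceiling total is 16 × 198 = 3168, and we need 2851, so at most ⌊(3168 − 2851)/123⌋ = 2 can be that low.
k = 2 is achieved by 2 values at 75 and 14 at 198, total 2922; lower one of the 198's by 71 (still > 75) to reach 2851.

2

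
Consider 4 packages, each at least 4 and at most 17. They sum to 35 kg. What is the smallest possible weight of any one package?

To make one package as small as possible, make the other 3 as large as possible.
The other 3 can take up 3 × 17 = 51 ≥ 35 − 4, so one package can sit at its floor of 4.
Achievable: one at 4 and the other 3 totalling 31, which fits since 3 × 4 ≤ 31 ≤ 3 × 17.

4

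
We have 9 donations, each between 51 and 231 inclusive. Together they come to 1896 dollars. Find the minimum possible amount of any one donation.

To make one donation as small as possible, make the other 8 as large as possible.
The other 8 can take up 8 × 231 = 1848 ≥ 1896 − 51, so one donation can sit at its floor of 51.
Achievable: one at 51 and the other 8 totalling 1845, which fits since 8 × 51 ≤ 1845 ≤ 8 × 231.

51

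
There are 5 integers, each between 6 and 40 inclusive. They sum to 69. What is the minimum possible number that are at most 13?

Let j be the number exceeding 13. Then the total is ≥ 14·j + 6·(5 − j) = 30 + 8j.
So 8j ≤ 39 and j ≤ 4; hence at least 5 − 4 = 1 are ≤ 13.
Exactly 1 works: 1 value at 6 and 4 at 14 total 62; raise one of the low values by 7 (still ≤ 13) to hit 69.

1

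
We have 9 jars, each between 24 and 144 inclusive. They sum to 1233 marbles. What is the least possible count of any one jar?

Minimizing one value means maximizing the remaining 8.
The other 8 contribute at most 8 × 144 = 1152, leaving at least 1233 − 1152 = 81.
Since 81 ≥ 24, this is achievable: one at 81 and 8 at 144.

81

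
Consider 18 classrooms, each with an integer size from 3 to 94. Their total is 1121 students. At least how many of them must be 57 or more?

3

Suppose at most 18 − j of them reach 57; then j values are ≤ 56 and the rest ≤ 94.
The total is then ≤ 56·j + 94·(18 − j) = 1692 − 38j. For this to be ≥ 1121 we need j ≤ 15, so at least 18 − 15 = 3 must reach 57.
Exactly 3 works: 3 values at 94 and 15 at 56 total 1122; lower one of the high values by 1 (still ≥ 57) to hit 1121.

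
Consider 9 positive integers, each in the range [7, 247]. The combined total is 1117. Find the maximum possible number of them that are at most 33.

Each value at 33 or below falls at least 247 − 33 = 214 short of the ceiling 247.
The ceiling total is 9 × 247 = 2223, and we need 1117, so at most ⌊(2223 − 1117)/214⌋ = 5 can be that low.
k = 5 is achieved by 5 values at 33 and 4 at 247, total 1153; lower one of the 247's by 36 (still > 33) to reach 1117.

5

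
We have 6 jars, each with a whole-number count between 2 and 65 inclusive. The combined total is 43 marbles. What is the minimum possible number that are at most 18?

Each value above 18 is at least 19, contributing at least 19 − 2 = 17 above the floor 2.
The sum exceeds the floor total 12 by 31, so at most ⌊31/17⌋ = 1 exceed 18, and at least 5 are ≤ 18.
Exactly 5 works: 5 values at 2 and 1 at 19 total 29; raise one of the low values by 14 (still ≤ 18) to hit 43.

5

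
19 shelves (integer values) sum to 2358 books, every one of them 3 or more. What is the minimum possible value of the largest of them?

The 19 values sum to 2358, so their maximum is at least ⌈2358/19⌉ = 125.
Achievable: 2 of them at 125 and 17 at 124 total 2358.

125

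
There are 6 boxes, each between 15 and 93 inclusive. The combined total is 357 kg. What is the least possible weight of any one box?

15

Minimizing one value means maximizing the remaining 5.
The other 5 can take up 5 × 93 = 465 ≥ 357 − 15, so one box can sit at its floor of 15.
Achievable: one at 15 and the other 5 totalling 342, which fits since 5 × 15 ≤ 342 ≤ 5 × 93.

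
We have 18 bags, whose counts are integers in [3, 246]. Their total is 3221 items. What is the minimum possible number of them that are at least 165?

If only k of them are at least 165, the other 18 − k are at most 164, so the total is at most k·246 + (18 − k)·164.
This must reach 3221, so k·246 + (18 − k)·164 ≥ 3221, giving k ≥ 4.
Exactly 4 works: 4 values at 246 and 14 at 164 total 3280; lower one of the high values by 59 (still ≥ 165) to hit 3221.

4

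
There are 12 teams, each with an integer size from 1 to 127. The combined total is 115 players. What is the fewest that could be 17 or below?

If only k of them are at most 17, the other 12 − k are at least 18, so the total is at least (12 − k)·18 + k·1.
This is ≤ 115, so (12 − k)·18 + 1k ≤ 115, which gives k ≥ 6.
Exactly 6 works: 6 values at 1 and 6 at 18 total 114; raise one of the low values by 1 (still ≤ 17) to hit 115.

6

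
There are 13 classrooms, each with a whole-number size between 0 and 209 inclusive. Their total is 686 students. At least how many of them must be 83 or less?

5

Let j be the number exceeding 83. Then the total is ≥ 84·j + 0·(13 − j) = 0 + 84j.
So 84j ≤ 686 and j ≤ 8; hence at least 13 − 8 = 5 are ≤ 83.
Exactly 5 works: 5 values at 0 and 8 at 84 total 672; raise one of the low values by 14 (still ≤ 83) to hit 686.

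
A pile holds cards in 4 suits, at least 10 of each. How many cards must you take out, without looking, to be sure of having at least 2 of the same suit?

You could draw 1 of every suit without reaching 2 of any — 4 in all.
One more forces 2 of some suit, so 4 + 1 = 5.

5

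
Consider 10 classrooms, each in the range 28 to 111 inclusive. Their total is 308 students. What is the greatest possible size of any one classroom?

Maximizing one value means minimizing the remaining 9.
The other 9 contribute at least 9 × 28 = 252, leaving at most 308 − 252 = 56.
Since 56 ≤ 111, this is achievable: one at 56 and 9 at 28.

56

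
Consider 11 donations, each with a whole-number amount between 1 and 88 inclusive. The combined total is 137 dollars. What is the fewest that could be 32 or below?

Let j be the number exceeding 32. Then the total is ≥ 33·j + 1·(11 − j) = 11 + 32j.
So 32j ≤ 126 and j ≤ 3; hence at least 11 − 3 = 8 are ≤ 32.
Exactly 8 works: 8 values at 1 and 3 at 33 total 107; raise one of the low values by 30 (still ≤ 32) to hit 137.

8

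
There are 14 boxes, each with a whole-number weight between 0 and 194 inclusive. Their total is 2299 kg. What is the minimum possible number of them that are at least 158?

Each value short of 158 is at most 157, costing at least 194 − 157 = 37 against the maximum total of 2716.
We can afford to lose at most 2716 − 2299 = 417, so at most ⌊417/37⌋ = 11 fall short, and at least 3 are ≥ 158.
Exactly 3 works: 3 values at 194 and 11 at 157 total 2309; lower one of the high values by 10 (still ≥ 158) to hit 2299.

3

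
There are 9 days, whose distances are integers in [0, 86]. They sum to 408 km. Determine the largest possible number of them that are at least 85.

4

With k values at 85 or above and the rest at least 0, the sum is at least 0 + 85k.
Since the sum is 408, we need 85k ≤ 408, i.e. k ≤ 4.
k = 4 is achieved by 4 values at 85 and 5 at 0, total 340; add 68 to one value (staying below 85) to reach 408.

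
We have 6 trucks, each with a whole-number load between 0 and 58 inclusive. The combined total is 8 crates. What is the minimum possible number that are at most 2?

Let j be the number exceeding 2. Then the total is ≥ 3·j + 0·(6 − j) = 0 + 3j.
So 3j ≤ 8 and j ≤ 2; hence at least 6 − 2 = 4 are ≤ 2.
Exactly 4 works: 4 values at 0 and 2 at 3 total 6; raise one of the low values by 2 (still ≤ 2) to hit 8.

4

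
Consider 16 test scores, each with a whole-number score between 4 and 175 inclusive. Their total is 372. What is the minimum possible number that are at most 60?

If only k of them are at most 60, the other 16 − k are at least 61, so the total is at least (16 − k)·61 + k·4.
This is ≤ 372, so (16 − k)·61 + 4k ≤ 372, which gives k ≥ 11.
Exactly 11 works: 11 values at 4 and 5 at 61 total 349; raise one of the low values by 23 (still ≤ 60) to hit 372.

11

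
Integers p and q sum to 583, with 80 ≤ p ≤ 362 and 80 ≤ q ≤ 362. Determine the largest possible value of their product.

84972

For a fixed sum, the product pq is largest when p and q are as close as possible.
Taking p = 291 and q = 292 (both in [80, 362]) gives pq = 84972.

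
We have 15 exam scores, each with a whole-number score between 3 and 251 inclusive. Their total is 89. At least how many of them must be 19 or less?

13

Let j be the number exceeding 19. Then the total is ≥ 20·j + 3·(15 − j) = 45 + 17j.
So 17j ≤ 44 and j ≤ 2; hence at least 15 − 2 = 13 are ≤ 19.
Exactly 13 works: 13 values at 3 and 2 at 20 total 79; raise one of the low values by 10 (still ≤ 19) to hit 89.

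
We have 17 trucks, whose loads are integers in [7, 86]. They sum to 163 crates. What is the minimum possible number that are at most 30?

Let j be the number exceeding 30. Then the total is ≥ 31·j + 7·(17 − j) = 119 + 24j.
So 24j ≤ 44 and j ≤ 1; hence at least 17 − 1 = 16 are ≤ 30.
Exactly 16 works: 16 values at 7 and 1 at 31 total 143; raise one of the low values by 20 (still ≤ 30) to hit 163.

16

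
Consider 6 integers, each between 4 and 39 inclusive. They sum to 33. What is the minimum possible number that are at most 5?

2

If only k of them are at most 5, the other 6 − k are at least 6, so the total is at least (6 − k)·6 + k·4.
This is ≤ 33, so (6 − k)·6 + 4k ≤ 33, which gives k ≥ 2.
Exactly 2 works: 2 values at 4 and 4 at 6 total 32; raise one of the low values by 1 (still ≤ 5) to hit 33.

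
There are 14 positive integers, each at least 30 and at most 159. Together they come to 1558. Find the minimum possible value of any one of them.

30

Minimizing one value means maximizing the remaining 13.
The other 13 can take up 13 × 159 = 2067 ≥ 1558 − 30, so one integer can sit at its floor of 30.
Achievable: one at 30 and the other 13 totalling 1528, which fits since 13 × 30 ≤ 1528 ≤ 13 × 159.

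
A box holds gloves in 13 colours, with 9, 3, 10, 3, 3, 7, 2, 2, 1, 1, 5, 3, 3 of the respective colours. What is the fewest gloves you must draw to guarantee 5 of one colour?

In the worst case you take as many as possible of each colour without reaching 5: 4 + 3 + 4 + 3 + 3 + 4 + 2 + 2 + 1 + 1 + 4 + 3 + 3 = 37.
The next one must give 5 of some colour, so 37 + 1 = 38.

38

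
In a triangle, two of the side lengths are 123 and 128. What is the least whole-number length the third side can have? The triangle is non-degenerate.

6

The third side must exceed |123 − 128| = 5.
The smallest integer above 5 is 6.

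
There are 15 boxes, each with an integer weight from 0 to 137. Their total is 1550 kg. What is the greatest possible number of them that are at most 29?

4

Suppose k of them are at most 29. Those contribute at most 29 each and the rest at most 137 each.
So the total is at most 29k + 137(15 − k) = 2055 − 108k. This must still be ≥ 1550, so k ≤ 4.
k = 4 is achieved by 4 values at 29 and 11 at 137, total 1623; lower one of the 137's by 73 (still > 29) to reach 1550.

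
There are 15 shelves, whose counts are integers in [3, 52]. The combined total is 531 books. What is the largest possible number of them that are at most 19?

7

Each value at 19 or below falls at least 52 − 19 = 33 short of the ceiling 52.
The ceiling total is 15 × 52 = 780, and we need 531, so at most ⌊(780 − 531)/33⌋ = 7 can be that low.
k = 7 is achieved by 7 values at 19 and 8 at 52, total 549; lower one of the 52's by 18 (still > 19) to reach 531.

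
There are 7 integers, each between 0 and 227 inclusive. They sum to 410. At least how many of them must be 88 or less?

Each value above 88 is at least 89, contributing at least 89 − 0 = 89 above the floor 0.
The sum exceeds the floor total 0 by 410, so at most ⌊410/89⌋ = 4 exceed 88, and at least 3 are ≤ 88.
Exactly 3 works: 3 values at 0 and 4 at 89 total 356; raise one of the low values by 54 (still ≤ 88) to hit 410.

3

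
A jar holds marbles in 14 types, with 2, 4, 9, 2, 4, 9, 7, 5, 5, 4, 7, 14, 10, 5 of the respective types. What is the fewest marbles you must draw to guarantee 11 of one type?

In the worst case you take as many as possible of each type without reaching 11: 2 + 4 + 9 + 2 + 4 + 9 + 7 + 5 + 5 + 4 + 7 + 10 + 10 + 5 = 83.
The next one must give 11 of some type, so 83 + 1 = 84.

84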